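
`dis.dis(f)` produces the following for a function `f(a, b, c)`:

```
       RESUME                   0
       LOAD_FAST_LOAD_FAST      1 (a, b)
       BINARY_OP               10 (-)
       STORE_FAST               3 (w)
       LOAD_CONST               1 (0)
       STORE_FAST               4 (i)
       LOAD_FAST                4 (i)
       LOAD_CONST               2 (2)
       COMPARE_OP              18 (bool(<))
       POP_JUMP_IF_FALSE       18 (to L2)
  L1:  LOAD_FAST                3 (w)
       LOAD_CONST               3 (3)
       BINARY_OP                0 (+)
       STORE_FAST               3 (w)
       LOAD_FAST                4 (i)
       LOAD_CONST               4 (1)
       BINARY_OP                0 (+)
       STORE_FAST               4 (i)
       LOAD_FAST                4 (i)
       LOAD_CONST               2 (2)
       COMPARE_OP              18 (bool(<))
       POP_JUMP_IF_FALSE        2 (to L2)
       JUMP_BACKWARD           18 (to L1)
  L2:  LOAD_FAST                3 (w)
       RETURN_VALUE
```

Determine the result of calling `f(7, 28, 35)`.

LOAD_FAST_LOAD_FAST a,b → push 7,28. Stack: [7, 28]
BINARY_OP - → 7 - 28 = -21. Stack: [-21]
STORE_FAST w → w=-21. Stack: []
LOAD_CONST → push 0. Stack: [0]
STORE_FAST i → i=0. Stack: []
LOAD_FAST i → push 0. Stack: [0]
LOAD_CONST → push 2. Stack: [0, 2]
COMPARE_OP bool(<) → 0 vs 2 = True. Stack: [True]
POP_JUMP_IF_FALSE → pop True; no jump. Stack: []
LOAD_FAST w → push -21. Stack: [-21]
LOAD_CONST → push 3. Stack: [-21, 3]
BINARY_OP + → -21 + 3 = -18. Stack: [-18]
STORE_FAST w → w=-18. Stack: []
LOAD_FAST i → push 0. Stack: [0]
LOAD_CONST → push 1. Stack: [0, 1]
BINARY_OP + → 0 + 1 = 1. Stack: [1]
STORE_FAST i → i=1. Stack: []
LOAD_FAST i → push 1. Stack: [1]
LOAD_CONST → push 2. Stack: [1, 2]
COMPARE_OP bool(<) → 1 vs 2 = True. Stack: [True]
POP_JUMP_IF_FALSE → pop True; no jump. Stack: []
LOAD_FAST w → push -18. Stack: [-18]
LOAD_CONST → push 3. Stack: [-18, 3]
BINARY_OP + → -18 + 3 = -15. Stack: [-15]
STORE_FAST w → w=-15. Stack: []
LOAD_FAST i → push 1. Stack: [1]
LOAD_CONST → push 1. Stack: [1, 1]
BINARY_OP + → 1 + 1 = 2. Stack: [2]
STORE_FAST i → i=2. Stack: []
LOAD_FAST i → push 2. Stack: [2]
LOAD_CONST → push 2. Stack: [2, 2]
COMPARE_OP bool(<) → 2 vs 2 = False. Stack: [False]
POP_JUMP_IF_FALSE → pop False; jump. Stack: []
LOAD_FAST w → push -15. Stack: [-15]
RETURN_VALUE → return -15.

-15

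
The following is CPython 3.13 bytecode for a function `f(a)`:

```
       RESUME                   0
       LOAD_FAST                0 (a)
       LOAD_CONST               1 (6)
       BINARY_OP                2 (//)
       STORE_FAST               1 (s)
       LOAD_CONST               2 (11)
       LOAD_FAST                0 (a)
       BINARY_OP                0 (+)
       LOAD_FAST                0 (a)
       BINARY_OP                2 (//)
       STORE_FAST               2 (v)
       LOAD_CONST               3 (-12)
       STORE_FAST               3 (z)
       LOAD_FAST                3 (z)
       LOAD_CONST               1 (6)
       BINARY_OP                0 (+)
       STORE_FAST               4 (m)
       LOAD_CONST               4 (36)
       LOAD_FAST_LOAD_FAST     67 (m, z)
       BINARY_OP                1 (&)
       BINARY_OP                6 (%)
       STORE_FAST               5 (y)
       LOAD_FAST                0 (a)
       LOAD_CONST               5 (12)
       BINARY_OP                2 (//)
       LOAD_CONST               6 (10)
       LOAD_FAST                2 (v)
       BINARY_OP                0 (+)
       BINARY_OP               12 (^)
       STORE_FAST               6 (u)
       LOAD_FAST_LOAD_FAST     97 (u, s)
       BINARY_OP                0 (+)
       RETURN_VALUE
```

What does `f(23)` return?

LOAD_FAST a → push 23. Stack: [23]
LOAD_CONST → push 6. Stack: [23, 6]
BINARY_OP // → 23 // 6 = 3. Stack: [3]
STORE_FAST s → s=3. Stack: []
LOAD_CONST → push 11. Stack: [11]
LOAD_FAST a → push 23. Stack: [11, 23]
BINARY_OP + → 11 + 23 = 34. Stack: [34]
LOAD_FAST a → push 23. Stack: [34, 23]
BINARY_OP // → 34 // 23 = 1. Stack: [1]
STORE_FAST v → v=1. Stack: []
LOAD_CONST → push -12. Stack: [-12]
STORE_FAST z → z=-12. Stack: []
LOAD_FAST z → push -12. Stack: [-12]
LOAD_CONST → push 6. Stack: [-12, 6]
BINARY_OP + → -12 + 6 = -6. Stack: [-6]
STORE_FAST m → m=-6. Stack: []
LOAD_CONST → push 36. Stack: [36]
LOAD_FAST_LOAD_FAST m,z → push -6,-12. Stack: [36, -6, -12]
BINARY_OP & → -6 & -12 = -16. Stack: [36, -16]
BINARY_OP % → 36 % -16 = -12. Stack: [-12]
STORE_FAST y → y=-12. Stack: []
LOAD_FAST a → push 23. Stack: [23]
LOAD_CONST → push 12. Stack: [23, 12]
BINARY_OP // → 23 // 12 = 1. Stack: [1]
LOAD_CONST → push 10. Stack: [1, 10]
LOAD_FAST v → push 1. Stack: [1, 10, 1]
BINARY_OP + → 10 + 1 = 11. Stack: [1, 11]
BINARY_OP ^ → 1 ^ 11 = 10. Stack: [10]
STORE_FAST u → u=10. Stack: []
LOAD_FAST_LOAD_FAST u,s → push 10,3. Stack: [10, 3]
BINARY_OP + → 10 + 3 = 13. Stack: [13]
RETURN_VALUE → return 13.

13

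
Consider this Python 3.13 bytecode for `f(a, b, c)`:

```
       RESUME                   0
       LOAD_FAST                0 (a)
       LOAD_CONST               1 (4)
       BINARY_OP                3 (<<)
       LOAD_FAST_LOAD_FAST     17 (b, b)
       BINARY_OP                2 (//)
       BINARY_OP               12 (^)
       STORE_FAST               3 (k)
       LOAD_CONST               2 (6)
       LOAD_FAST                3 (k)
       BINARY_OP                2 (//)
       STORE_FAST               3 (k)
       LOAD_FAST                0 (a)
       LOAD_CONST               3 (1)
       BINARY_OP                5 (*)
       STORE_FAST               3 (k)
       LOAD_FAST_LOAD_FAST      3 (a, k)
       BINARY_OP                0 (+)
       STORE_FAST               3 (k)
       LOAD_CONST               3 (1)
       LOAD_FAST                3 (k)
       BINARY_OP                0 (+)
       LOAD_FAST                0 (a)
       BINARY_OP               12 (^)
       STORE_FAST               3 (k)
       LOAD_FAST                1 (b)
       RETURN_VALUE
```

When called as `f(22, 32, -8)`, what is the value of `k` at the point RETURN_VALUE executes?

59

LOAD_FAST a → push 22. Stack: [22]
LOAD_CONST → push 4. Stack: [22, 4]
BINARY_OP << → 22 << 4 = 352. Stack: [352]
LOAD_FAST_LOAD_FAST b,b → push 32,32. Stack: [352, 32, 32]
BINARY_OP // → 32 // 32 = 1. Stack: [352, 1]
BINARY_OP ^ → 352 ^ 1 = 353. Stack: [353]
STORE_FAST k → k=353. Stack: []
LOAD_CONST → push 6. Stack: [6]
LOAD_FAST k → push 353. Stack: [6, 353]
BINARY_OP // → 6 // 353 = 0. Stack: [0]
STORE_FAST k → k=0. Stack: []
LOAD_FAST a → push 22. Stack: [22]
LOAD_CONST → push 1. Stack: [22, 1]
BINARY_OP * → 22 * 1 = 22. Stack: [22]
STORE_FAST k → k=22. Stack: []
LOAD_FAST_LOAD_FAST a,k → push 22,22. Stack: [22, 22]
BINARY_OP + → 22 + 22 = 44. Stack: [44]
STORE_FAST k → k=44. Stack: []
LOAD_CONST → push 1. Stack: [1]
LOAD_FAST k → push 44. Stack: [1, 44]
BINARY_OP + → 1 + 44 = 45. Stack: [45]
LOAD_FAST a → push 22. Stack: [45, 22]
BINARY_OP ^ → 45 ^ 22 = 59. Stack: [59]
STORE_FAST k → k=59. Stack: []
LOAD_FAST b → push 32. Stack: [32]
RETURN_VALUE → return 32.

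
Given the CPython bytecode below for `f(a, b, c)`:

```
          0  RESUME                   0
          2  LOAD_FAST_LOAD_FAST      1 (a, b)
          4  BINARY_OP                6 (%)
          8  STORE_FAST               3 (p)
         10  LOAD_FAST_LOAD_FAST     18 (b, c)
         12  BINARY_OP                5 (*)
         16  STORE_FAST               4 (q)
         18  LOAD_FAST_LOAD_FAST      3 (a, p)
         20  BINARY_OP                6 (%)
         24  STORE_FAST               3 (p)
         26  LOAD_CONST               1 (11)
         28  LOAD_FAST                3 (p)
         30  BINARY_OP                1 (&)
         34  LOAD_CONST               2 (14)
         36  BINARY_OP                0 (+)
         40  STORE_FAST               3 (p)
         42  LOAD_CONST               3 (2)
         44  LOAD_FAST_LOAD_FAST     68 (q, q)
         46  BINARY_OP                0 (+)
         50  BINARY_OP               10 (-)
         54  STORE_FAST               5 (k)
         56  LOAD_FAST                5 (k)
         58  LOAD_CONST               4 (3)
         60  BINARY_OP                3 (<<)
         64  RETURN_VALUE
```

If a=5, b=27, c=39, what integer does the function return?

LOAD_FAST_LOAD_FAST a,b → push 5,27. Stack: [5, 27]
BINARY_OP % → 5 % 27 = 5. Stack: [5]
STORE_FAST p → p=5. Stack: []
LOAD_FAST_LOAD_FAST b,c → push 27,39. Stack: [27, 39]
BINARY_OP * → 27 * 39 = 1053. Stack: [1053]
STORE_FAST q → q=1053. Stack: []
LOAD_FAST_LOAD_FAST a,p → push 5,5. Stack: [5, 5]
BINARY_OP % → 5 % 5 = 0. Stack: [0]
STORE_FAST p → p=0. Stack: []
LOAD_CONST → push 11. Stack: [11]
LOAD_FAST p → push 0. Stack: [11, 0]
BINARY_OP & → 11 & 0 = 0. Stack: [0]
LOAD_CONST → push 14. Stack: [0, 14]
BINARY_OP + → 0 + 14 = 14. Stack: [14]
STORE_FAST p → p=14. Stack: []
LOAD_CONST → push 2. Stack: [2]
LOAD_FAST_LOAD_FAST q,q → push 1053,1053. Stack: [2, 1053, 1053]
BINARY_OP + → 1053 + 1053 = 2106. Stack: [2, 2106]
BINARY_OP - → 2 - 2106 = -2104. Stack: [-2104]
STORE_FAST k → k=-2104. Stack: []
LOAD_FAST k → push -2104. Stack: [-2104]
LOAD_CONST → push 3. Stack: [-2104, 3]
BINARY_OP << → -2104 << 3 = -16832. Stack: [-16832]
RETURN_VALUE → return -16832.

-16832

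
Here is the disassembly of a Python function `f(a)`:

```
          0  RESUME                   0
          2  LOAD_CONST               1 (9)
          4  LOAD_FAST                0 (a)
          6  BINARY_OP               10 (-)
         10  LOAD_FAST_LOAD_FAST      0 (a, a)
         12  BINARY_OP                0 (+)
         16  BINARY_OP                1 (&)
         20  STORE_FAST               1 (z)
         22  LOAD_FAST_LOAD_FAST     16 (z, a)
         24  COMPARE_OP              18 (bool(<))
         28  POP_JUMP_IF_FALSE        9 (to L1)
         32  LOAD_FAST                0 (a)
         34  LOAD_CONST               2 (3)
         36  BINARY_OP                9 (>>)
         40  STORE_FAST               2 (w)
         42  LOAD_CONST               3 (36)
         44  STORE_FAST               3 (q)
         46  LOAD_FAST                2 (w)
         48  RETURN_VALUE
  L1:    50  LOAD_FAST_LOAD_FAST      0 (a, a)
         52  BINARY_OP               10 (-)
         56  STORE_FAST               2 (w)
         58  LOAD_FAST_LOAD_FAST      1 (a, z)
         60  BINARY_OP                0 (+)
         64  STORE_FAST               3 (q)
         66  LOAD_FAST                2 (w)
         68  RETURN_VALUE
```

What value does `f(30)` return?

LOAD_CONST → push 9. Stack: [9]
LOAD_FAST a → push 30. Stack: [9, 30]
BINARY_OP - → 9 - 30 = -21. Stack: [-21]
LOAD_FAST_LOAD_FAST a,a → push 30,30. Stack: [-21, 30, 30]
BINARY_OP + → 30 + 30 = 60. Stack: [-21, 60]
BINARY_OP & → -21 & 60 = 40. Stack: [40]
STORE_FAST z → z=40. Stack: []
LOAD_FAST_LOAD_FAST z,a → push 40,30. Stack: [40, 30]
COMPARE_OP bool(<) → 40 vs 30 = False. Stack: [False]
POP_JUMP_IF_FALSE → pop False; jump. Stack: []
LOAD_FAST_LOAD_FAST a,a → push 30,30. Stack: [30, 30]
BINARY_OP - → 30 - 30 = 0. Stack: [0]
STORE_FAST w → w=0. Stack: []
LOAD_FAST_LOAD_FAST a,z → push 30,40. Stack: [30, 40]
BINARY_OP + → 30 + 40 = 70. Stack: [70]
STORE_FAST q → q=70. Stack: []
LOAD_FAST w → push 0. Stack: [0]
RETURN_VALUE → return 0.

0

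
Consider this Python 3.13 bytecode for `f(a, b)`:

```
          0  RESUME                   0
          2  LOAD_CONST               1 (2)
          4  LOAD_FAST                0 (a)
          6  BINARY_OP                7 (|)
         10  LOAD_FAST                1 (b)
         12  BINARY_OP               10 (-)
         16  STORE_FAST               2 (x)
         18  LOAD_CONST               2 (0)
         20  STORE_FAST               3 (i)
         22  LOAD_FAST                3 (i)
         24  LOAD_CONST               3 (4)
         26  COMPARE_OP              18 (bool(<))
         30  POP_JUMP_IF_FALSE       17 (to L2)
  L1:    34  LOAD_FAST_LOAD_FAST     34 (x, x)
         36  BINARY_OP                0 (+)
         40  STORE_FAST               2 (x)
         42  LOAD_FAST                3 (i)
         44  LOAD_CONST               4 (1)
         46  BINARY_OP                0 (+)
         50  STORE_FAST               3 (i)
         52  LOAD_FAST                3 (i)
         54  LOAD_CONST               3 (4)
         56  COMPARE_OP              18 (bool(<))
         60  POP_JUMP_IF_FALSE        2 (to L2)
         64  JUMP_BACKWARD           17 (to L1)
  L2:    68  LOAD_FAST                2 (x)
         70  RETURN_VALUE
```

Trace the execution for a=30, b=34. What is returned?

LOAD_CONST → push 2. Stack: [2]
LOAD_FAST a → push 30. Stack: [2, 30]
BINARY_OP | → 2 | 30 = 30. Stack: [30]
LOAD_FAST b → push 34. Stack: [30, 34]
BINARY_OP - → 30 - 34 = -4. Stack: [-4]
STORE_FAST x → x=-4. Stack: []
LOAD_CONST → push 0. Stack: [0]
STORE_FAST i → i=0. Stack: []
LOAD_FAST i → push 0. Stack: [0]
LOAD_CONST → push 4. Stack: [0, 4]
COMPARE_OP bool(<) → 0 vs 4 = True. Stack: [True]
POP_JUMP_IF_FALSE → pop True; no jump. Stack: []
LOAD_FAST_LOAD_FAST x,x → push -4,-4. Stack: [-4, -4]
BINARY_OP + → -4 + -4 = -8. Stack: [-8]
STORE_FAST x → x=-8. Stack: []
LOAD_FAST i → push 0. Stack: [0]
LOAD_CONST → push 1. Stack: [0, 1]
BINARY_OP + → 0 + 1 = 1. Stack: [1]
STORE_FAST i → i=1. Stack: []
LOAD_FAST i → push 1. Stack: [1]
LOAD_CONST → push 4. Stack: [1, 4]
COMPARE_OP bool(<) → 1 vs 4 = True. Stack: [True]
POP_JUMP_IF_FALSE → pop True; no jump. Stack: []
LOAD_FAST_LOAD_FAST x,x → push -8,-8. Stack: [-8, -8]
BINARY_OP + → -8 + -8 = -16. Stack: [-16]
STORE_FAST x → x=-16. Stack: []
LOAD_FAST i → push 1. Stack: [1]
LOAD_CONST → push 1. Stack: [1, 1]
BINARY_OP + → 1 + 1 = 2. Stack: [2]
STORE_FAST i → i=2. Stack: []
LOAD_FAST i → push 2. Stack: [2]
LOAD_CONST → push 4. Stack: [2, 4]
COMPARE_OP bool(<) → 2 vs 4 = True. Stack: [True]
POP_JUMP_IF_FALSE → pop True; no jump. Stack: []
LOAD_FAST_LOAD_FAST x,x → push -16,-16. Stack: [-16, -16]
BINARY_OP + → -16 + -16 = -32. Stack: [-32]
STORE_FAST x → x=-32. Stack: []
LOAD_FAST i → push 2. Stack: [2]
LOAD_CONST → push 1. Stack: [2, 1]
BINARY_OP + → 2 + 1 = 3. Stack: [3]
STORE_FAST i → i=3. Stack: []
LOAD_FAST i → push 3. Stack: [3]
LOAD_CONST → push 4. Stack: [3, 4]
COMPARE_OP bool(<) → 3 vs 4 = True. Stack: [True]
POP_JUMP_IF_FALSE → pop True; no jump. Stack: []
LOAD_FAST_LOAD_FAST x,x → push -32,-32. Stack: [-32, -32]
BINARY_OP + → -32 + -32 = -64. Stack: [-64]
STORE_FAST x → x=-64. Stack: []
LOAD_FAST i → push 3. Stack: [3]
LOAD_CONST → push 1. Stack: [3, 1]
BINARY_OP + → 3 + 1 = 4. Stack: [4]
STORE_FAST i → i=4. Stack: []
LOAD_FAST i → push 4. Stack: [4]
LOAD_CONST → push 4. Stack: [4, 4]
COMPARE_OP bool(<) → 4 vs 4 = False. Stack: [False]
POP_JUMP_IF_FALSE → pop False; jump. Stack: []
LOAD_FAST x → push -64. Stack: [-64]
RETURN_VALUE → return -64.

-64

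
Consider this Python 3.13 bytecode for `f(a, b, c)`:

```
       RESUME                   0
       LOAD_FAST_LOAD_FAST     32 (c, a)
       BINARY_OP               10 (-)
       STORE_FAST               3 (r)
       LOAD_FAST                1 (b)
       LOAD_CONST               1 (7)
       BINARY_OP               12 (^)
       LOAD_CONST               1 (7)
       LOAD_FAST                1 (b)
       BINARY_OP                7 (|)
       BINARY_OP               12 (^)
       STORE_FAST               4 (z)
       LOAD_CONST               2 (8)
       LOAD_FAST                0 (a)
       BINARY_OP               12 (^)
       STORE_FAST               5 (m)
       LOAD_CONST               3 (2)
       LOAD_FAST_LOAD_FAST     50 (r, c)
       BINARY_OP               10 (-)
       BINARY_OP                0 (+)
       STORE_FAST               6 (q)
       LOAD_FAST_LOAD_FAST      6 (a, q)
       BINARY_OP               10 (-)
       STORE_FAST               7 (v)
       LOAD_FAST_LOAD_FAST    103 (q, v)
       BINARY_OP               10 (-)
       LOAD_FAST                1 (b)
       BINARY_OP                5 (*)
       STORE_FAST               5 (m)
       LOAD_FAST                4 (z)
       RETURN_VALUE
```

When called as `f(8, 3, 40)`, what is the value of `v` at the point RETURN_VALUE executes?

14

LOAD_FAST_LOAD_FAST c,a → push 40,8. Stack: [40, 8]
BINARY_OP - → 40 - 8 = 32. Stack: [32]
STORE_FAST r → r=32. Stack: []
LOAD_FAST b → push 3. Stack: [3]
LOAD_CONST → push 7. Stack: [3, 7]
BINARY_OP ^ → 3 ^ 7 = 4. Stack: [4]
LOAD_CONST → push 7. Stack: [4, 7]
LOAD_FAST b → push 3. Stack: [4, 7, 3]
BINARY_OP | → 7 | 3 = 7. Stack: [4, 7]
BINARY_OP ^ → 4 ^ 7 = 3. Stack: [3]
STORE_FAST z → z=3. Stack: []
LOAD_CONST → push 8. Stack: [8]
LOAD_FAST a → push 8. Stack: [8, 8]
BINARY_OP ^ → 8 ^ 8 = 0. Stack: [0]
STORE_FAST m → m=0. Stack: []
LOAD_CONST → push 2. Stack: [2]
LOAD_FAST_LOAD_FAST r,c → push 32,40. Stack: [2, 32, 40]
BINARY_OP - → 32 - 40 = -8. Stack: [2, -8]
BINARY_OP + → 2 + -8 = -6. Stack: [-6]
STORE_FAST q → q=-6. Stack: []
LOAD_FAST_LOAD_FAST a,q → push 8,-6. Stack: [8, -6]
BINARY_OP - → 8 - -6 = 14. Stack: [14]
STORE_FAST v → v=14. Stack: []
LOAD_FAST_LOAD_FAST q,v → push -6,14. Stack: [-6, 14]
BINARY_OP - → -6 - 14 = -20. Stack: [-20]
LOAD_FAST b → push 3. Stack: [-20, 3]
BINARY_OP * → -20 * 3 = -60. Stack: [-60]
STORE_FAST m → m=-60. Stack: []
LOAD_FAST z → push 3. Stack: [3]
RETURN_VALUE → return 3.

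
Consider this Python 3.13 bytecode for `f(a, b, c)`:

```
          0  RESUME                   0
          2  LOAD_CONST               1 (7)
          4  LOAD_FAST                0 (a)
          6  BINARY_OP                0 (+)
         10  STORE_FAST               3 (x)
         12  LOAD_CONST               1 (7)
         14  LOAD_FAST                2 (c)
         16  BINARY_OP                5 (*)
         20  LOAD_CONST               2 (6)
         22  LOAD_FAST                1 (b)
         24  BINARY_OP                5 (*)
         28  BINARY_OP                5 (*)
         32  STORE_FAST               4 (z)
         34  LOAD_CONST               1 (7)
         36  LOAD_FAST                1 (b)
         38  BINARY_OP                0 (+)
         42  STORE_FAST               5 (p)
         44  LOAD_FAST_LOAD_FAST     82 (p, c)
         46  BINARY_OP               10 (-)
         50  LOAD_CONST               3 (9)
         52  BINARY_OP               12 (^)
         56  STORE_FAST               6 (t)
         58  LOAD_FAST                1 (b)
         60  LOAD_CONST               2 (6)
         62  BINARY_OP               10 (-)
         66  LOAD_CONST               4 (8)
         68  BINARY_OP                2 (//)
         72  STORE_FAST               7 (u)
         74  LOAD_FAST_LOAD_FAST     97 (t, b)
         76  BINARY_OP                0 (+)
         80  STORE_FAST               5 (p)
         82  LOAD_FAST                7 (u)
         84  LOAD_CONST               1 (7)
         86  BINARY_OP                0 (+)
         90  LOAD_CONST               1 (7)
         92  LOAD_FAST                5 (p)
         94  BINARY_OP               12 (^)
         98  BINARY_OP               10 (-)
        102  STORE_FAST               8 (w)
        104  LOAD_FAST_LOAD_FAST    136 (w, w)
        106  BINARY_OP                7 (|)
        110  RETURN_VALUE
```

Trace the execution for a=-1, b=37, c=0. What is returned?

LOAD_CONST → push 7. Stack: [7]
LOAD_FAST a → push -1. Stack: [7, -1]
BINARY_OP + → 7 + -1 = 6. Stack: [6]
STORE_FAST x → x=6. Stack: []
LOAD_CONST → push 7. Stack: [7]
LOAD_FAST c → push 0. Stack: [7, 0]
BINARY_OP * → 7 * 0 = 0. Stack: [0]
LOAD_CONST → push 6. Stack: [0, 6]
LOAD_FAST b → push 37. Stack: [0, 6, 37]
BINARY_OP * → 6 * 37 = 222. Stack: [0, 222]
BINARY_OP * → 0 * 222 = 0. Stack: [0]
STORE_FAST z → z=0. Stack: []
LOAD_CONST → push 7. Stack: [7]
LOAD_FAST b → push 37. Stack: [7, 37]
BINARY_OP + → 7 + 37 = 44. Stack: [44]
STORE_FAST p → p=44. Stack: []
LOAD_FAST_LOAD_FAST p,c → push 44,0. Stack: [44, 0]
BINARY_OP - → 44 - 0 = 44. Stack: [44]
LOAD_CONST → push 9. Stack: [44, 9]
BINARY_OP ^ → 44 ^ 9 = 37. Stack: [37]
STORE_FAST t → t=37. Stack: []
LOAD_FAST b → push 37. Stack: [37]
LOAD_CONST → push 6. Stack: [37, 6]
BINARY_OP - → 37 - 6 = 31. Stack: [31]
LOAD_CONST → push 8. Stack: [31, 8]
BINARY_OP // → 31 // 8 = 3. Stack: [3]
STORE_FAST u → u=3. Stack: []
LOAD_FAST_LOAD_FAST t,b → push 37,37. Stack: [37, 37]
BINARY_OP + → 37 + 37 = 74. Stack: [74]
STORE_FAST p → p=74. Stack: []
LOAD_FAST u → push 3. Stack: [3]
LOAD_CONST → push 7. Stack: [3, 7]
BINARY_OP + → 3 + 7 = 10. Stack: [10]
LOAD_CONST → push 7. Stack: [10, 7]
LOAD_FAST p → push 74. Stack: [10, 7, 74]
BINARY_OP ^ → 7 ^ 74 = 77. Stack: [10, 77]
BINARY_OP - → 10 - 77 = -67. Stack: [-67]
STORE_FAST w → w=-67. Stack: []
LOAD_FAST_LOAD_FAST w,w → push -67,-67. Stack: [-67, -67]
BINARY_OP | → -67 | -67 = -67. Stack: [-67]
RETURN_VALUE → return -67.

-67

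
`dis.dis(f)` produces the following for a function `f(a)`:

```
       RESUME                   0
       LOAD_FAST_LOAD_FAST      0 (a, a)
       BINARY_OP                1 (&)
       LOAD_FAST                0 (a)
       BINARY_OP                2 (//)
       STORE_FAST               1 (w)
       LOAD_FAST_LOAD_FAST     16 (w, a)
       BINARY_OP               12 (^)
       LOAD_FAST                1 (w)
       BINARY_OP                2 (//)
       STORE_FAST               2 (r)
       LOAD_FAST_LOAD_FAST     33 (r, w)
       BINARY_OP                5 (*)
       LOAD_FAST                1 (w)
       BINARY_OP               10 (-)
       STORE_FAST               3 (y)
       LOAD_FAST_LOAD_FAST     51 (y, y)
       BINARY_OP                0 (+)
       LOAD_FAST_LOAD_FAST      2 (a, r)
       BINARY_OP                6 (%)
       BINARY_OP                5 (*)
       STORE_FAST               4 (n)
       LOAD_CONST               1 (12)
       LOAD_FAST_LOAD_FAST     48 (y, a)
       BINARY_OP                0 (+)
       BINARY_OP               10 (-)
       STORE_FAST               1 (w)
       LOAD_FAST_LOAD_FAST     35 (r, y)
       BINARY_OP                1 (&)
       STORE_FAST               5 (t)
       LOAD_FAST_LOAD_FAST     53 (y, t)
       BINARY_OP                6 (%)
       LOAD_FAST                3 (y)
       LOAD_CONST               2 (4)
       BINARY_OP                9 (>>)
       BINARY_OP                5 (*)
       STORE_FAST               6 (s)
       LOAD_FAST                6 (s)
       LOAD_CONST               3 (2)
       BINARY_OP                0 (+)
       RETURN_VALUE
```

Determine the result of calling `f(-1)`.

LOAD_FAST_LOAD_FAST a,a → push -1,-1. Stack: [-1, -1]
BINARY_OP & → -1 & -1 = -1. Stack: [-1]
LOAD_FAST a → push -1. Stack: [-1, -1]
BINARY_OP // → -1 // -1 = 1. Stack: [1]
STORE_FAST w → w=1. Stack: []
LOAD_FAST_LOAD_FAST w,a → push 1,-1. Stack: [1, -1]
BINARY_OP ^ → 1 ^ -1 = -2. Stack: [-2]
LOAD_FAST w → push 1. Stack: [-2, 1]
BINARY_OP // → -2 // 1 = -2. Stack: [-2]
STORE_FAST r → r=-2. Stack: []
LOAD_FAST_LOAD_FAST r,w → push -2,1. Stack: [-2, 1]
BINARY_OP * → -2 * 1 = -2. Stack: [-2]
LOAD_FAST w → push 1. Stack: [-2, 1]
BINARY_OP - → -2 - 1 = -3. Stack: [-3]
STORE_FAST y → y=-3. Stack: []
LOAD_FAST_LOAD_FAST y,y → push -3,-3. Stack: [-3, -3]
BINARY_OP + → -3 + -3 = -6. Stack: [-6]
LOAD_FAST_LOAD_FAST a,r → push -1,-2. Stack: [-6, -1, -2]
BINARY_OP % → -1 % -2 = -1. Stack: [-6, -1]
BINARY_OP * → -6 * -1 = 6. Stack: [6]
STORE_FAST n → n=6. Stack: []
LOAD_CONST → push 12. Stack: [12]
LOAD_FAST_LOAD_FAST y,a → push -3,-1. Stack: [12, -3, -1]
BINARY_OP + → -3 + -1 = -4. Stack: [12, -4]
BINARY_OP - → 12 - -4 = 16. Stack: [16]
STORE_FAST w → w=16. Stack: []
LOAD_FAST_LOAD_FAST r,y → push -2,-3. Stack: [-2, -3]
BINARY_OP & → -2 & -3 = -4. Stack: [-4]
STORE_FAST t → t=-4. Stack: []
LOAD_FAST_LOAD_FAST y,t → push -3,-4. Stack: [-3, -4]
BINARY_OP % → -3 % -4 = -3. Stack: [-3]
LOAD_FAST y → push -3. Stack: [-3, -3]
LOAD_CONST → push 4. Stack: [-3, -3, 4]
BINARY_OP >> → -3 >> 4 = -1. Stack: [-3, -1]
BINARY_OP * → -3 * -1 = 3. Stack: [3]
STORE_FAST s → s=3. Stack: []
LOAD_FAST s → push 3. Stack: [3]
LOAD_CONST → push 2. Stack: [3, 2]
BINARY_OP + → 3 + 2 = 5. Stack: [5]
RETURN_VALUE → return 5.

5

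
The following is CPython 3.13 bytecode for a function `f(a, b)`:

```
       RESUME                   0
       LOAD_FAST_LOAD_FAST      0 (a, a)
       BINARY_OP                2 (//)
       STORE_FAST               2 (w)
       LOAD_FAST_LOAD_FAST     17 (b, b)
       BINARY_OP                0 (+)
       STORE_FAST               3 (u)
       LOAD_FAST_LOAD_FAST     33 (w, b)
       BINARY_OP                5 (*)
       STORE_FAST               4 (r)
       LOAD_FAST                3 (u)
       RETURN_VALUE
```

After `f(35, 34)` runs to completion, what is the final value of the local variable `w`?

LOAD_FAST_LOAD_FAST a,a → push 35,35. Stack: [35, 35]
BINARY_OP // → 35 // 35 = 1. Stack: [1]
STORE_FAST w → w=1. Stack: []
LOAD_FAST_LOAD_FAST b,b → push 34,34. Stack: [34, 34]
BINARY_OP + → 34 + 34 = 68. Stack: [68]
STORE_FAST u → u=68. Stack: []
LOAD_FAST_LOAD_FAST w,b → push 1,34. Stack: [1, 34]
BINARY_OP * → 1 * 34 = 34. Stack: [34]
STORE_FAST r → r=34. Stack: []
LOAD_FAST u → push 68. Stack: [68]
RETURN_VALUE → return 68.

1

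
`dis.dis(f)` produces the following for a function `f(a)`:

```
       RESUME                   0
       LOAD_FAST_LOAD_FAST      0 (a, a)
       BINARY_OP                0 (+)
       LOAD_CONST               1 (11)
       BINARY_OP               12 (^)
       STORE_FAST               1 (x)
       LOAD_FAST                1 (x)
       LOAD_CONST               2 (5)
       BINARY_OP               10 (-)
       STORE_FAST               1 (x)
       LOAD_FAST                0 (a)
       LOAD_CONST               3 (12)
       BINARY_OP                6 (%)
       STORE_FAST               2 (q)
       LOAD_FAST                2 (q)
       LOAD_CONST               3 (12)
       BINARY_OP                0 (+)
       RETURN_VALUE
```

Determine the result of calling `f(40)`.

LOAD_FAST_LOAD_FAST a,a → push 40,40. Stack: [40, 40]
BINARY_OP + → 40 + 40 = 80. Stack: [80]
LOAD_CONST → push 11. Stack: [80, 11]
BINARY_OP ^ → 80 ^ 11 = 91. Stack: [91]
STORE_FAST x → x=91. Stack: []
LOAD_FAST x → push 91. Stack: [91]
LOAD_CONST → push 5. Stack: [91, 5]
BINARY_OP - → 91 - 5 = 86. Stack: [86]
STORE_FAST x → x=86. Stack: []
LOAD_FAST a → push 40. Stack: [40]
LOAD_CONST → push 12. Stack: [40, 12]
BINARY_OP % → 40 % 12 = 4. Stack: [4]
STORE_FAST q → q=4. Stack: []
LOAD_FAST q → push 4. Stack: [4]
LOAD_CONST → push 12. Stack: [4, 12]
BINARY_OP + → 4 + 12 = 16. Stack: [16]
RETURN_VALUE → return 16.

16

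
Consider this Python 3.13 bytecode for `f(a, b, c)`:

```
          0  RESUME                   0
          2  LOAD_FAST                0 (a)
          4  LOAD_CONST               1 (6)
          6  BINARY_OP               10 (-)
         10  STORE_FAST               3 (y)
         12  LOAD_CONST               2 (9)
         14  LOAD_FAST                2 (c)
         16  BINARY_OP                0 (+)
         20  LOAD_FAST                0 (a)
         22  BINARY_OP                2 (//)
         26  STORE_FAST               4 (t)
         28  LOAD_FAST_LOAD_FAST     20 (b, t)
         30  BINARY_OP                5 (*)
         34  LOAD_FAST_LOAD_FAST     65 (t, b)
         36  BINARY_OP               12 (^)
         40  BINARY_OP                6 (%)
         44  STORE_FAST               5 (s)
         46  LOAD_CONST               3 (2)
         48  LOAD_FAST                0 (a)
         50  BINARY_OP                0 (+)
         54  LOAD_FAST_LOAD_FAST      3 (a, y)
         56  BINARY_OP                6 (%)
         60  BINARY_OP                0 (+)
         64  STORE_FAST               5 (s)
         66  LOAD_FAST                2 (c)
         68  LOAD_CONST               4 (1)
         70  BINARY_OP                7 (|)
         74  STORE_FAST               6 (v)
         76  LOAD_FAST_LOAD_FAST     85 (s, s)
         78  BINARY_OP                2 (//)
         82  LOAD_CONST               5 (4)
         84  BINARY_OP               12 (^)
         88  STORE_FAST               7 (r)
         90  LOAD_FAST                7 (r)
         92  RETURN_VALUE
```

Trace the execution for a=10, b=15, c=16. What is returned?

5

LOAD_FAST a → push 10. Stack: [10]
LOAD_CONST → push 6. Stack: [10, 6]
BINARY_OP - → 10 - 6 = 4. Stack: [4]
STORE_FAST y → y=4. Stack: []
LOAD_CONST → push 9. Stack: [9]
LOAD_FAST c → push 16. Stack: [9, 16]
BINARY_OP + → 9 + 16 = 25. Stack: [25]
LOAD_FAST a → push 10. Stack: [25, 10]
BINARY_OP // → 25 // 10 = 2. Stack: [2]
STORE_FAST t → t=2. Stack: []
LOAD_FAST_LOAD_FAST b,t → push 15,2. Stack: [15, 2]
BINARY_OP * → 15 * 2 = 30. Stack: [30]
LOAD_FAST_LOAD_FAST t,b → push 2,15. Stack: [30, 2, 15]
BINARY_OP ^ → 2 ^ 15 = 13. Stack: [30, 13]
BINARY_OP % → 30 % 13 = 4. Stack: [4]
STORE_FAST s → s=4. Stack: []
LOAD_CONST → push 2. Stack: [2]
LOAD_FAST a → push 10. Stack: [2, 10]
BINARY_OP + → 2 + 10 = 12. Stack: [12]
LOAD_FAST_LOAD_FAST a,y → push 10,4. Stack: [12, 10, 4]
BINARY_OP % → 10 % 4 = 2. Stack: [12, 2]
BINARY_OP + → 12 + 2 = 14. Stack: [14]
STORE_FAST s → s=14. Stack: []
LOAD_FAST c → push 16. Stack: [16]
LOAD_CONST → push 1. Stack: [16, 1]
BINARY_OP | → 16 | 1 = 17. Stack: [17]
STORE_FAST v → v=17. Stack: []
LOAD_FAST_LOAD_FAST s,s → push 14,14. Stack: [14, 14]
BINARY_OP // → 14 // 14 = 1. Stack: [1]
LOAD_CONST → push 4. Stack: [1, 4]
BINARY_OP ^ → 1 ^ 4 = 5. Stack: [5]
STORE_FAST r → r=5. Stack: []
LOAD_FAST r → push 5. Stack: [5]
RETURN_VALUE → return 5.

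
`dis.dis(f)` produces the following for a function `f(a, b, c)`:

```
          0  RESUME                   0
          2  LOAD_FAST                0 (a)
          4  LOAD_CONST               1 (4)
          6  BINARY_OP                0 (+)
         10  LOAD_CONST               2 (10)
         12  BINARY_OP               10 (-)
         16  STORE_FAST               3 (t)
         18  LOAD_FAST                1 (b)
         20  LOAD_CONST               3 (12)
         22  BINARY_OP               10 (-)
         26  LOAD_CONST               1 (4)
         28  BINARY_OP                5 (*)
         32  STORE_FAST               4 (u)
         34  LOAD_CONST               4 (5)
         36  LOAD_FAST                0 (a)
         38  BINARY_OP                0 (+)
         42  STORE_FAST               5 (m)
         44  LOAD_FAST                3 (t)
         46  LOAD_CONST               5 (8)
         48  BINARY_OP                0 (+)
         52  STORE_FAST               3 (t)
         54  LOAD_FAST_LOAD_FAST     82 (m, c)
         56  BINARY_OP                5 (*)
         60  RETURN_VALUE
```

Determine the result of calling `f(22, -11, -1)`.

LOAD_FAST a → push 22. Stack: [22]
LOAD_CONST → push 4. Stack: [22, 4]
BINARY_OP + → 22 + 4 = 26. Stack: [26]
LOAD_CONST → push 10. Stack: [26, 10]
BINARY_OP - → 26 - 10 = 16. Stack: [16]
STORE_FAST t → t=16. Stack: []
LOAD_FAST b → push -11. Stack: [-11]
LOAD_CONST → push 12. Stack: [-11, 12]
BINARY_OP - → -11 - 12 = -23. Stack: [-23]
LOAD_CONST → push 4. Stack: [-23, 4]
BINARY_OP * → -23 * 4 = -92. Stack: [-92]
STORE_FAST u → u=-92. Stack: []
LOAD_CONST → push 5. Stack: [5]
LOAD_FAST a → push 22. Stack: [5, 22]
BINARY_OP + → 5 + 22 = 27. Stack: [27]
STORE_FAST m → m=27. Stack: []
LOAD_FAST t → push 16. Stack: [16]
LOAD_CONST → push 8. Stack: [16, 8]
BINARY_OP + → 16 + 8 = 24. Stack: [24]
STORE_FAST t → t=24. Stack: []
LOAD_FAST_LOAD_FAST m,c → push 27,-1. Stack: [27, -1]
BINARY_OP * → 27 * -1 = -27. Stack: [-27]
RETURN_VALUE → return -27.

-27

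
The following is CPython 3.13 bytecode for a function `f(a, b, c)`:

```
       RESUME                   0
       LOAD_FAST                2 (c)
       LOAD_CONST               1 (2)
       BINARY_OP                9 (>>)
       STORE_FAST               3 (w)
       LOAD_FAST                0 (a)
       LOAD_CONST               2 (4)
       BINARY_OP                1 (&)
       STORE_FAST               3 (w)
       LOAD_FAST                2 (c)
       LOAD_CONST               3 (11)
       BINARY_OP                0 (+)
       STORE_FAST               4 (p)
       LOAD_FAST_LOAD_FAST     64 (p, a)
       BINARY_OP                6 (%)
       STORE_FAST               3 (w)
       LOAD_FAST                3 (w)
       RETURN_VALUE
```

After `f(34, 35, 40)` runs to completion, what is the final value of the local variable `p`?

LOAD_FAST c → push 40. Stack: [40]
LOAD_CONST → push 2. Stack: [40, 2]
BINARY_OP >> → 40 >> 2 = 10. Stack: [10]
STORE_FAST w → w=10. Stack: []
LOAD_FAST a → push 34. Stack: [34]
LOAD_CONST → push 4. Stack: [34, 4]
BINARY_OP & → 34 & 4 = 0. Stack: [0]
STORE_FAST w → w=0. Stack: []
LOAD_FAST c → push 40. Stack: [40]
LOAD_CONST → push 11. Stack: [40, 11]
BINARY_OP + → 40 + 11 = 51. Stack: [51]
STORE_FAST p → p=51. Stack: []
LOAD_FAST_LOAD_FAST p,a → push 51,34. Stack: [51, 34]
BINARY_OP % → 51 % 34 = 17. Stack: [17]
STORE_FAST w → w=17. Stack: []
LOAD_FAST w → push 17. Stack: [17]
RETURN_VALUE → return 17.

51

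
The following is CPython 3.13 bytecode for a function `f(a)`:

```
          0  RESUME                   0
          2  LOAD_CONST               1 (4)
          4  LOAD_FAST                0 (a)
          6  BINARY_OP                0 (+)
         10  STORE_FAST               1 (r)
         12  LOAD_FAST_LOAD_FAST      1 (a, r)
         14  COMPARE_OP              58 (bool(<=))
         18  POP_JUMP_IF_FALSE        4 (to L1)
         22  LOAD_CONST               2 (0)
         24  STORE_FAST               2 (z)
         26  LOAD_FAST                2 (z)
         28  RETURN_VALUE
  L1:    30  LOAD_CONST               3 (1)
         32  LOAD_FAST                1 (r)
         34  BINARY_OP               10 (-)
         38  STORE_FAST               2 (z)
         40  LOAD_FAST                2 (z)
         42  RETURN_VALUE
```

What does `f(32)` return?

0

LOAD_CONST → push 4. Stack: [4]
LOAD_FAST a → push 32. Stack: [4, 32]
BINARY_OP + → 4 + 32 = 36. Stack: [36]
STORE_FAST r → r=36. Stack: []
LOAD_FAST_LOAD_FAST a,r → push 32,36. Stack: [32, 36]
COMPARE_OP bool(<=) → 32 vs 36 = True. Stack: [True]
POP_JUMP_IF_FALSE → pop True; no jump. Stack: []
LOAD_CONST → push 0. Stack: [0]
STORE_FAST z → z=0. Stack: []
LOAD_FAST z → push 0. Stack: [0]
RETURN_VALUE → return 0.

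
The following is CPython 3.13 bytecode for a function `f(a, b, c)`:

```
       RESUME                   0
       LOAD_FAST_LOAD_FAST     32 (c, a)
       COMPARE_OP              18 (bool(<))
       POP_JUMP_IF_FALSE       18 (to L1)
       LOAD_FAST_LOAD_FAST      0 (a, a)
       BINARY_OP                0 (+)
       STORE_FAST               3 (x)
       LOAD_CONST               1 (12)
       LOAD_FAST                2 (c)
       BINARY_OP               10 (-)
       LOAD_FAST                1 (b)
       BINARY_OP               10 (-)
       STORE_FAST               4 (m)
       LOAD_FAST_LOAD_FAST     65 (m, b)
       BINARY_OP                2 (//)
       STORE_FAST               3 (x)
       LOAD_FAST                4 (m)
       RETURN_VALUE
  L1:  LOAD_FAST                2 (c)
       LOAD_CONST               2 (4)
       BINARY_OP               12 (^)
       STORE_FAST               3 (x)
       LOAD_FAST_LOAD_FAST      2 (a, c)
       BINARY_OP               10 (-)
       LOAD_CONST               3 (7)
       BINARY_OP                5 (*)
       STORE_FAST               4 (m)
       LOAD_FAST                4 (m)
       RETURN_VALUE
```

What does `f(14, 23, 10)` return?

-21

LOAD_FAST_LOAD_FAST c,a → push 10,14. Stack: [10, 14]
COMPARE_OP bool(<) → 10 vs 14 = True. Stack: [True]
POP_JUMP_IF_FALSE → pop True; no jump. Stack: []
LOAD_FAST_LOAD_FAST a,a → push 14,14. Stack: [14, 14]
BINARY_OP + → 14 + 14 = 28. Stack: [28]
STORE_FAST x → x=28. Stack: []
LOAD_CONST → push 12. Stack: [12]
LOAD_FAST c → push 10. Stack: [12, 10]
BINARY_OP - → 12 - 10 = 2. Stack: [2]
LOAD_FAST b → push 23. Stack: [2, 23]
BINARY_OP - → 2 - 23 = -21. Stack: [-21]
STORE_FAST m → m=-21. Stack: []
LOAD_FAST_LOAD_FAST m,b → push -21,23. Stack: [-21, 23]
BINARY_OP // → -21 // 23 = -1. Stack: [-1]
STORE_FAST x → x=-1. Stack: []
LOAD_FAST m → push -21. Stack: [-21]
RETURN_VALUE → return -21.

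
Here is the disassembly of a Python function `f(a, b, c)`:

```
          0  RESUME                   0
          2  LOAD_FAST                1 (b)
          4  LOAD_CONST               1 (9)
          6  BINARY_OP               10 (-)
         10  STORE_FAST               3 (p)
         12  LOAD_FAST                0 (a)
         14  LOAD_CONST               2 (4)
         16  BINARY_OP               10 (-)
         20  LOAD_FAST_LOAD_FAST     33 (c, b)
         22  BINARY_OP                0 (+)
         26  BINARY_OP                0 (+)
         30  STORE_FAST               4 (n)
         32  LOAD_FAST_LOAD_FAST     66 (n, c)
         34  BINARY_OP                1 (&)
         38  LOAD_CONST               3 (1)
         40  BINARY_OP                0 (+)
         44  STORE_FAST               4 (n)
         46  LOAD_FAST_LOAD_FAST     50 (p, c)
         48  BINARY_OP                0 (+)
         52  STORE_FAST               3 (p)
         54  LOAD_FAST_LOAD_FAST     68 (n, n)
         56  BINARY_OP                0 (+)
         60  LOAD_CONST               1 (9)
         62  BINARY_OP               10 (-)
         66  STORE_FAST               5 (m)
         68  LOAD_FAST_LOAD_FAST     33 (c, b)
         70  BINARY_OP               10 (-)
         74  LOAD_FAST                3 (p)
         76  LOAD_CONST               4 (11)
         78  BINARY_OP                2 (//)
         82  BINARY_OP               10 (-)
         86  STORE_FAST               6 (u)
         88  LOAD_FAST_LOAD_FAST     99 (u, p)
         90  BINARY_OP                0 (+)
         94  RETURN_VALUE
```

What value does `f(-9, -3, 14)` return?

19

LOAD_FAST b → push -3. Stack: [-3]
LOAD_CONST → push 9. Stack: [-3, 9]
BINARY_OP - → -3 - 9 = -12. Stack: [-12]
STORE_FAST p → p=-12. Stack: []
LOAD_FAST a → push -9. Stack: [-9]
LOAD_CONST → push 4. Stack: [-9, 4]
BINARY_OP - → -9 - 4 = -13. Stack: [-13]
LOAD_FAST_LOAD_FAST c,b → push 14,-3. Stack: [-13, 14, -3]
BINARY_OP + → 14 + -3 = 11. Stack: [-13, 11]
BINARY_OP + → -13 + 11 = -2. Stack: [-2]
STORE_FAST n → n=-2. Stack: []
LOAD_FAST_LOAD_FAST n,c → push -2,14. Stack: [-2, 14]
BINARY_OP & → -2 & 14 = 14. Stack: [14]
LOAD_CONST → push 1. Stack: [14, 1]
BINARY_OP + → 14 + 1 = 15. Stack: [15]
STORE_FAST n → n=15. Stack: []
LOAD_FAST_LOAD_FAST p,c → push -12,14. Stack: [-12, 14]
BINARY_OP + → -12 + 14 = 2. Stack: [2]
STORE_FAST p → p=2. Stack: []
LOAD_FAST_LOAD_FAST n,n → push 15,15. Stack: [15, 15]
BINARY_OP + → 15 + 15 = 30. Stack: [30]
LOAD_CONST → push 9. Stack: [30, 9]
BINARY_OP - → 30 - 9 = 21. Stack: [21]
STORE_FAST m → m=21. Stack: []
LOAD_FAST_LOAD_FAST c,b → push 14,-3. Stack: [14, -3]
BINARY_OP - → 14 - -3 = 17. Stack: [17]
LOAD_FAST p → push 2. Stack: [17, 2]
LOAD_CONST → push 11. Stack: [17, 2, 11]
BINARY_OP // → 2 // 11 = 0. Stack: [17, 0]
BINARY_OP - → 17 - 0 = 17. Stack: [17]
STORE_FAST u → u=17. Stack: []
LOAD_FAST_LOAD_FAST u,p → push 17,2. Stack: [17, 2]
BINARY_OP + → 17 + 2 = 19. Stack: [19]
RETURN_VALUE → return 19.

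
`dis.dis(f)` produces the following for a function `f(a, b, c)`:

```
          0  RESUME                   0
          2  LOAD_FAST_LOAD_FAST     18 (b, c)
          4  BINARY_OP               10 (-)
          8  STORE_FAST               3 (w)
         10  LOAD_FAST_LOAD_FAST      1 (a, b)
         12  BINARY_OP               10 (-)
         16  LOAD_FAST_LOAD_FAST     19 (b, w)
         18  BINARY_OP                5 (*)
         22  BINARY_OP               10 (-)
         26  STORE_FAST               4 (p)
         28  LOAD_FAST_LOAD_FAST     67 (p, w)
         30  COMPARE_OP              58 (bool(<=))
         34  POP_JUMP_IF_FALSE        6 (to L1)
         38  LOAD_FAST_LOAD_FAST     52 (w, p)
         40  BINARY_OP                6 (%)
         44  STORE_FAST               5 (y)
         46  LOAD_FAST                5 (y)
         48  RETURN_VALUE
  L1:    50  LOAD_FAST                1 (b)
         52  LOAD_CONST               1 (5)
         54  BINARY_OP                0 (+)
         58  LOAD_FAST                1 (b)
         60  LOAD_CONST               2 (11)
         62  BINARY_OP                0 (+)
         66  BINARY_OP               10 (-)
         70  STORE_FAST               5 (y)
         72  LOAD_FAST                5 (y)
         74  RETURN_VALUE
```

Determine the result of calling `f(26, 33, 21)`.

LOAD_FAST_LOAD_FAST b,c → push 33,21. Stack: [33, 21]
BINARY_OP - → 33 - 21 = 12. Stack: [12]
STORE_FAST w → w=12. Stack: []
LOAD_FAST_LOAD_FAST a,b → push 26,33. Stack: [26, 33]
BINARY_OP - → 26 - 33 = -7. Stack: [-7]
LOAD_FAST_LOAD_FAST b,w → push 33,12. Stack: [-7, 33, 12]
BINARY_OP * → 33 * 12 = 396. Stack: [-7, 396]
BINARY_OP - → -7 - 396 = -403. Stack: [-403]
STORE_FAST p → p=-403. Stack: []
LOAD_FAST_LOAD_FAST p,w → push -403,12. Stack: [-403, 12]
COMPARE_OP bool(<=) → -403 vs 12 = True. Stack: [True]
POP_JUMP_IF_FALSE → pop True; no jump. Stack: []
LOAD_FAST_LOAD_FAST w,p → push 12,-403. Stack: [12, -403]
BINARY_OP % → 12 % -403 = -391. Stack: [-391]
STORE_FAST y → y=-391. Stack: []
LOAD_FAST y → push -391. Stack: [-391]
RETURN_VALUE → return -391.

-391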